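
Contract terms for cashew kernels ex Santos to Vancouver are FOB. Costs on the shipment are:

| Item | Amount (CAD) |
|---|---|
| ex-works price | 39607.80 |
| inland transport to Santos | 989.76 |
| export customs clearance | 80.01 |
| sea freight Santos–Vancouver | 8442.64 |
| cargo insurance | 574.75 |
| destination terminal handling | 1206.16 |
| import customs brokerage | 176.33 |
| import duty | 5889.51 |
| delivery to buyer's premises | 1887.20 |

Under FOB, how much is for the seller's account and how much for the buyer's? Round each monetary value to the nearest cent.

FOB: the seller bears costs until goods are on board at the origin port; the buyer bears freight, insurance and all costs thereafter.
Seller's account: goods 39607.80 + inland to port 989.76 + export clearance 80.01 = 40677.57
Buyer's account: freight 8442.64 + insurance 574.75 + destination terminal 1206.16 + brokerage 176.33 + duty 5889.51 + delivery 1887.20 = 18176.59

Seller: CAD 40677.57; buyer: CAD 18176.59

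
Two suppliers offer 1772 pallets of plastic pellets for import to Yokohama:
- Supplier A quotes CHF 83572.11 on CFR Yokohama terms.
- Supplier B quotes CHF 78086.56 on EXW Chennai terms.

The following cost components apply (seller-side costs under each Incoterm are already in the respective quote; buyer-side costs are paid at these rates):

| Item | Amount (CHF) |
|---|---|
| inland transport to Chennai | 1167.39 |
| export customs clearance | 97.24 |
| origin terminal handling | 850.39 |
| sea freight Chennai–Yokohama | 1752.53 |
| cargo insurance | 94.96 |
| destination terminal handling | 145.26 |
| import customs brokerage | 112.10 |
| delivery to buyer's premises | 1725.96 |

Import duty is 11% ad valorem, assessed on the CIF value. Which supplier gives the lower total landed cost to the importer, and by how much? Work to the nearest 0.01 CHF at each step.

Supplier B is cheaper by CHF 1795.98

Supplier A (CFR):
CIF value = CFR price + insurance = 83572.11 + 94.96 = 83667.07
Import duty = 83667.07 × 11% = 9203.38
Buyer bears (A): 94.96 + 145.26 + 112.10 + 1725.96 = 2078.28
Landed cost (A) = invoice 83572.11 + 2078.28 + duty 9203.38 = 94853.77
Supplier B (EXW):
CIF value = EXW price + inland to port + export clearance + origin terminal + freight + insurance = 78086.56 + 1167.39 + 97.24 + 850.39 + 1752.53 + 94.96 = 82049.07
Import duty = 82049.07 × 11% = 9025.40
Buyer bears (B): 1167.39 + 97.24 + 850.39 + 1752.53 + 94.96 + 145.26 + 112.10 + 1725.96 = 5945.83
Landed cost (B) = invoice 78086.56 + 5945.83 + duty 9025.40 = 93057.79
Difference = |94853.77 − 93057.79| = 1795.98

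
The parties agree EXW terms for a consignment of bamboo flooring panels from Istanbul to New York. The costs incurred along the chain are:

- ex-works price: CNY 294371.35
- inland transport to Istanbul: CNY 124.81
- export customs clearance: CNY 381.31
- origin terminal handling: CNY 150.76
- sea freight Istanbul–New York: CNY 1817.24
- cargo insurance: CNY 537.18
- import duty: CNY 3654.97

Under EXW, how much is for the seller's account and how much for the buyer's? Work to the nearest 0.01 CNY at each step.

EXW: the seller makes goods available at their premises; the buyer bears all onward costs.
Seller's account: goods 294371.35 = 294371.35
Buyer's account: inland to port 124.81 + export clearance 381.31 + origin terminal 150.76 + freight 1817.24 + insurance 537.18 + duty 3654.97 = 6666.27

Seller: CNY 294371.35; buyer: CNY 6666.27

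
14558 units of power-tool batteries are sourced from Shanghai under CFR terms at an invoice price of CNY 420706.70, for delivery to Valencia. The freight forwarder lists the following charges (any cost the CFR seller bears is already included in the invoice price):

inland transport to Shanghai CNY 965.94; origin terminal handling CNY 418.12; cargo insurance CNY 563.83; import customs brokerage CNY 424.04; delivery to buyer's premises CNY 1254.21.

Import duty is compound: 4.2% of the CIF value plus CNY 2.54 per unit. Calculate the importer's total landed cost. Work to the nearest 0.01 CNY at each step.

CFR: the seller pays costs through ocean freight to the destination port, but not insurance.
Already in the invoice (seller's account under CFR): inland to port, origin terminal — exclude.
CIF value = CFR price + insurance = 420706.70 + 563.83 = 421270.53
Ad valorem component: 421270.53 × 4.2% = 17693.36
Specific component: 14558 × 2.54 = 36977.32
Import duty = 17693.36 + 36977.32 = 54670.68
Buyer bears: insurance 563.83 + brokerage 424.04 + delivery 1254.21 + duty 54670.68 = 56912.76
Landed cost = invoice 420706.70 + 56912.76 = 477619.46

Total landed cost: CNY 477619.46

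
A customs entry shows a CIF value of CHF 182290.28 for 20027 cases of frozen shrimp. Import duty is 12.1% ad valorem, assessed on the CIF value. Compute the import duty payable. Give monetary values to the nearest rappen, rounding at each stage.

Import duty: CHF 22057.12

Import duty = 182290.28 × 12.1% = 22057.12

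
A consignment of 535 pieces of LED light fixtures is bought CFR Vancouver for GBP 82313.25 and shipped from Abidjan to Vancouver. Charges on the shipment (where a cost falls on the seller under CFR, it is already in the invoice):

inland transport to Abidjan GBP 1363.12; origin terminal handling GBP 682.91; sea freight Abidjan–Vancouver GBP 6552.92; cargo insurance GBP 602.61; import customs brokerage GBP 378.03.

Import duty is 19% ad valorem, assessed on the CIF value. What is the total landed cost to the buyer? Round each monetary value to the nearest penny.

CFR: the seller pays costs through ocean freight to the destination port, but not insurance.
Already in the invoice (seller's account under CFR): inland to port, origin terminal, freight — exclude.
CIF value = CFR price + insurance = 82313.25 + 602.61 = 82915.86
Import duty = 82915.86 × 19% = 15754.01
Buyer bears: insurance 602.61 + brokerage 378.03 + duty 15754.01 = 16734.65
Landed cost = invoice 82313.25 + 16734.65 = 99047.90

Total landed cost: GBP 99047.90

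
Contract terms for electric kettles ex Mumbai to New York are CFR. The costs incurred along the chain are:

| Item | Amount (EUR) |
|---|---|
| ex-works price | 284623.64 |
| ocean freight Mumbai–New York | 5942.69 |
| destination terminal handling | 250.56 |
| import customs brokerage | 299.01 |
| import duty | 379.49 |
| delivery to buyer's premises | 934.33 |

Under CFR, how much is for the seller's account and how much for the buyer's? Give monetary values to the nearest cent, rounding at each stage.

CFR: the seller pays costs through ocean freight to the destination port, but not insurance.
Seller's account: goods 284623.64 + freight 5942.69 = 290566.33
Buyer's account: destination terminal 250.56 + brokerage 299.01 + duty 379.49 + delivery 934.33 = 1863.39

Seller: EUR 290566.33; buyer: EUR 1863.39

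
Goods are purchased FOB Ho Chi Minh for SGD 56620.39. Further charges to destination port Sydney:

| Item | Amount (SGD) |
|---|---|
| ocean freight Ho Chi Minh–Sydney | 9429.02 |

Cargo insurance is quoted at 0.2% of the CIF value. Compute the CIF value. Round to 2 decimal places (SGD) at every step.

CIF value: SGD 66181.77

Let C be the CIF value. C = FOB price + freight + 0.2% × C
C − 0.2% × C = 56620.39 + 9429.02
0.998 × C = 66049.41
C = 66049.41 / 0.998 = 66181.77
Insurance premium = 0.2% × 66181.77 = 132.36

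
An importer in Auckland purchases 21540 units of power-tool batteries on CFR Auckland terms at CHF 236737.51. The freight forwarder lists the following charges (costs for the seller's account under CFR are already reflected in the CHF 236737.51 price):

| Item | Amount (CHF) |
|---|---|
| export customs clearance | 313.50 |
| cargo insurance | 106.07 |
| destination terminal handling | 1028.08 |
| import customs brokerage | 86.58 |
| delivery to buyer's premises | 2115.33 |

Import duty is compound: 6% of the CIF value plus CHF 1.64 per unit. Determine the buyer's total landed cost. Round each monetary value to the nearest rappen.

Total landed cost: CHF 289609.78

CFR: the seller pays costs through ocean freight to the destination port, but not insurance.
Already in the invoice (seller's account under CFR): export clearance — exclude.
CIF value = CFR price + insurance = 236737.51 + 106.07 = 236843.58
Ad valorem component: 236843.58 × 6% = 14210.61
Specific component: 21540 × 1.64 = 35325.60
Import duty = 14210.61 + 35325.60 = 49536.21
Buyer bears: insurance 106.07 + destination terminal 1028.08 + brokerage 86.58 + delivery 2115.33 + duty 49536.21 = 52872.27
Landed cost = invoice 236737.51 + 52872.27 = 289609.78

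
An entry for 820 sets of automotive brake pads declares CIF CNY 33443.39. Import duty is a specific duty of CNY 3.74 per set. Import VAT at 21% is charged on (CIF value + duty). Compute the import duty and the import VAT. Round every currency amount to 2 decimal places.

Import duty: CNY 3066.80; import VAT: CNY 7667.14

Import duty = 820 × 3.74 = 3066.80
VAT base = CIF + duty = 33443.39 + 3066.80 = 36510.19
Import VAT = 36510.19 × 21% = 7667.14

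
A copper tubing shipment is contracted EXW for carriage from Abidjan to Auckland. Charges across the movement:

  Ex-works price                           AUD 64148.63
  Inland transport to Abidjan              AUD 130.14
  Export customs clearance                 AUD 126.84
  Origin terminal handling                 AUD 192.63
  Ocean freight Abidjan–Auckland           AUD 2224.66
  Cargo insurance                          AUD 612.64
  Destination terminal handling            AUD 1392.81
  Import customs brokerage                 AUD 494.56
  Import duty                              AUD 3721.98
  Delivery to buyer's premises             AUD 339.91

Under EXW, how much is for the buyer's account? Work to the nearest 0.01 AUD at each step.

Buyer's account: AUD 9236.17

EXW: the seller makes goods available at their premises; the buyer bears all onward costs.
Seller's account: goods 64148.63 = 64148.63
Buyer's account: inland to port 130.14 + export clearance 126.84 + origin terminal 192.63 + freight 2224.66 + insurance 612.64 + destination terminal 1392.81 + brokerage 494.56 + duty 3721.98 + delivery 339.91 = 9236.17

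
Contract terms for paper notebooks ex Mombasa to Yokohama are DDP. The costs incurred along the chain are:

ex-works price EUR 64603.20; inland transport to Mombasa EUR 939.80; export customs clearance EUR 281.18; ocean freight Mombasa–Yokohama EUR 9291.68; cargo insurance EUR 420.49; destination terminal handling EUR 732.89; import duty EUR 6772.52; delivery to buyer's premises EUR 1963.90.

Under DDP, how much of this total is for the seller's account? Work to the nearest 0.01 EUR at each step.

DDP: the seller bears all costs including import duty.
Seller's account: goods 64603.20 + inland to port 939.80 + export clearance 281.18 + freight 9291.68 + insurance 420.49 + destination terminal 732.89 + duty 6772.52 + delivery 1963.90 = 85005.66
Buyer's account: 0.00

Seller's account: EUR 85005.66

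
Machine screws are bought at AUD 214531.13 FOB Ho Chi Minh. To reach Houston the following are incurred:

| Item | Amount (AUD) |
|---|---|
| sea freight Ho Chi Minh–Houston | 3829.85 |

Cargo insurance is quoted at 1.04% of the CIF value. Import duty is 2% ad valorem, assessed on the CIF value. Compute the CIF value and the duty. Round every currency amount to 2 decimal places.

Let C be the CIF value. C = FOB price + freight + 1.04% × C
C − 1.04% × C = 214531.13 + 3829.85
0.9896 × C = 218360.98
C = 218360.98 / 0.9896 = 220655.80
Insurance premium = 1.04% × 220655.80 = 2294.82
Import duty = 220655.80 × 2% = 4413.12

CIF value: AUD 220655.80; import duty: AUD 4413.12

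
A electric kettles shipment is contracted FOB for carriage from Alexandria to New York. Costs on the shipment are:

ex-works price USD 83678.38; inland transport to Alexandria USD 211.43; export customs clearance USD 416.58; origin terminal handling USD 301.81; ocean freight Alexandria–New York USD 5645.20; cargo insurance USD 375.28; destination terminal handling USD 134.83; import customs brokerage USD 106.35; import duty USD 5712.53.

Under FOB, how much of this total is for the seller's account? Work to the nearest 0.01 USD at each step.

Seller's account: USD 84608.20

FOB: the seller bears costs until goods are on board at the origin port; the buyer bears freight, insurance and all costs thereafter.
Seller's account: goods 83678.38 + inland to port 211.43 + export clearance 416.58 + origin terminal 301.81 = 84608.20
Buyer's account: freight 5645.20 + insurance 375.28 + destination terminal 134.83 + brokerage 106.35 + duty 5712.53 = 11974.19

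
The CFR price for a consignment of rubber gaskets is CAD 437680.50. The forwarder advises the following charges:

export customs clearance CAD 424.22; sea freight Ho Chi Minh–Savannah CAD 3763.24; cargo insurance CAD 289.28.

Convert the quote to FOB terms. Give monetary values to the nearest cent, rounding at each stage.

Not relevant to the conversion: export clearance — on the seller under both CFR and FOB; already in the CFR price and stays in the FOB price. insurance — on the buyer under both terms; not part of either seller's price.
From CFR to FOB, the seller no longer bears: freight.
FOB price = 437680.50 − 3763.24 = 433917.26

FOB price: CAD 433917.26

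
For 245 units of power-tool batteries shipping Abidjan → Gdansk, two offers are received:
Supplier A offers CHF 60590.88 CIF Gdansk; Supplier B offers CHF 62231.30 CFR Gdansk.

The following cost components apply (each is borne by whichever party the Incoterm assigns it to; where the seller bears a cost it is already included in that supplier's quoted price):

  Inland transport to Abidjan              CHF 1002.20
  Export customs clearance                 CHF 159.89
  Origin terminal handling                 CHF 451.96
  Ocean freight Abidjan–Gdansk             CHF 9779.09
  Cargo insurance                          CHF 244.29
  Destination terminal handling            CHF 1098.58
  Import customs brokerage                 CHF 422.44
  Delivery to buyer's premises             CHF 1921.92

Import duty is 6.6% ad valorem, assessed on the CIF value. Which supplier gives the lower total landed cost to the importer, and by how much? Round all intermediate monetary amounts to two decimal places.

Supplier A (CIF):
The CIF price already equals the CIF value: 60590.88
Import duty = 60590.88 × 6.6% = 3999.00
Buyer bears (A): 1098.58 + 422.44 + 1921.92 = 3442.94
Landed cost (A) = invoice 60590.88 + 3442.94 + duty 3999.00 = 68032.82
Supplier B (CFR):
CIF value = CFR price + insurance = 62231.30 + 244.29 = 62475.59
Import duty = 62475.59 × 6.6% = 4123.39
Buyer bears (B): 244.29 + 1098.58 + 422.44 + 1921.92 = 3687.23
Landed cost (B) = invoice 62231.30 + 3687.23 + duty 4123.39 = 70041.92
Difference = |68032.82 − 70041.92| = 2009.10

Supplier A is cheaper by CHF 2009.10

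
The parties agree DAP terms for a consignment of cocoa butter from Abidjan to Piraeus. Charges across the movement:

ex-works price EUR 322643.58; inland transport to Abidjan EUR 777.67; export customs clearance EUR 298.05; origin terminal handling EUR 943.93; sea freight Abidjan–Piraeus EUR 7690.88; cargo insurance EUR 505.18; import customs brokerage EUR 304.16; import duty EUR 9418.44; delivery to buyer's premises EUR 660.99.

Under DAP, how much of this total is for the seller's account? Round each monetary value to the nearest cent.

Seller's account: EUR 333520.28

DAP: the seller bears all costs to the named destination except import duty and clearance.
Seller's account: goods 322643.58 + inland to port 777.67 + export clearance 298.05 + origin terminal 943.93 + freight 7690.88 + insurance 505.18 + delivery 660.99 = 333520.28
Buyer's account: brokerage 304.16 + duty 9418.44 = 9722.60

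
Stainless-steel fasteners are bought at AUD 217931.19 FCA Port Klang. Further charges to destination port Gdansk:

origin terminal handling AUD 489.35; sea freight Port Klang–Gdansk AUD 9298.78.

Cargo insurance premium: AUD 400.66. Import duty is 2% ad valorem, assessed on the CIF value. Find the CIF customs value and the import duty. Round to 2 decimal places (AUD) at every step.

CIF value: AUD 228119.98; import duty: AUD 4562.40

CIF = FCA price + pre-shipment costs + freight + insurance
CIF = 217931.19 + 489.35 + 9298.78 + 400.66 = 228119.98
Import duty = 228119.98 × 2% = 4562.40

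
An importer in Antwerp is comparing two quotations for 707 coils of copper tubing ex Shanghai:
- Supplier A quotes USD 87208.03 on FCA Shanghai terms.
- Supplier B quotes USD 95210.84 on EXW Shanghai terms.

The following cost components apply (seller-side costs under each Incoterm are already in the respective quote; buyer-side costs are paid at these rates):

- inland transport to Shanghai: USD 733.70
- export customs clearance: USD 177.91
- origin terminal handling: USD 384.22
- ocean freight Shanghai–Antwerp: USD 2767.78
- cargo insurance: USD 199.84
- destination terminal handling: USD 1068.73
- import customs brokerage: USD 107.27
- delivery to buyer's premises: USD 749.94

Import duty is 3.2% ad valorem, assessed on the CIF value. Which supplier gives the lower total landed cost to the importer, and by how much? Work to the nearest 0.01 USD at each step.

Supplier A (FCA):
CIF value = FCA price + origin terminal + freight + insurance = 87208.03 + 384.22 + 2767.78 + 199.84 = 90559.87
Import duty = 90559.87 × 3.2% = 2897.92
Buyer bears (A): 384.22 + 2767.78 + 199.84 + 1068.73 + 107.27 + 749.94 = 5277.78
Landed cost (A) = invoice 87208.03 + 5277.78 + duty 2897.92 = 95383.73
Supplier B (EXW):
CIF value = EXW price + inland to port + export clearance + origin terminal + freight + insurance = 95210.84 + 733.70 + 177.91 + 384.22 + 2767.78 + 199.84 = 99474.29
Import duty = 99474.29 × 3.2% = 3183.18
Buyer bears (B): 733.70 + 177.91 + 384.22 + 2767.78 + 199.84 + 1068.73 + 107.27 + 749.94 = 6189.39
Landed cost (B) = invoice 95210.84 + 6189.39 + duty 3183.18 = 104583.41
Difference = |95383.73 − 104583.41| = 9199.68

Supplier A is cheaper by USD 9199.68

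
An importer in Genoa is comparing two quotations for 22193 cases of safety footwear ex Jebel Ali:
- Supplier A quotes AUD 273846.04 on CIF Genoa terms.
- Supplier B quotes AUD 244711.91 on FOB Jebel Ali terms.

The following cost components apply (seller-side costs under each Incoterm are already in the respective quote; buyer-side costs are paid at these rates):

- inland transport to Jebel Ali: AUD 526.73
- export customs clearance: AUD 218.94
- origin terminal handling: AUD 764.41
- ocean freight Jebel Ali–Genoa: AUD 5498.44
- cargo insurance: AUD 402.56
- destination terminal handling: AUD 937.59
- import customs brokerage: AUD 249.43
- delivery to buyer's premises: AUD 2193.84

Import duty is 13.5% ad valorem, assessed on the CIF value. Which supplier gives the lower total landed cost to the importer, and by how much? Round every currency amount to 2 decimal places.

Supplier B is cheaper by AUD 26369.61

Supplier A (CIF):
The CIF price already equals the CIF value: 273846.04
Import duty = 273846.04 × 13.5% = 36969.22
Buyer bears (A): 937.59 + 249.43 + 2193.84 = 3380.86
Landed cost (A) = invoice 273846.04 + 3380.86 + duty 36969.22 = 314196.12
Supplier B (FOB):
CIF value = FOB price + freight + insurance = 244711.91 + 5498.44 + 402.56 = 250612.91
Import duty = 250612.91 × 13.5% = 33832.74
Buyer bears (B): 5498.44 + 402.56 + 937.59 + 249.43 + 2193.84 = 9281.86
Landed cost (B) = invoice 244711.91 + 9281.86 + duty 33832.74 = 287826.51
Difference = |314196.12 − 287826.51| = 26369.61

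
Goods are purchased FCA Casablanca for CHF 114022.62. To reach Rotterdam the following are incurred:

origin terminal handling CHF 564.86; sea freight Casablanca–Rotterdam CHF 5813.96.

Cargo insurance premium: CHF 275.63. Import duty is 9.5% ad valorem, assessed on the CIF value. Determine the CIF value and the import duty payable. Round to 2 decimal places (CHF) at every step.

CIF = FCA price + pre-shipment costs + freight + insurance
CIF = 114022.62 + 564.86 + 5813.96 + 275.63 = 120677.07
Import duty = 120677.07 × 9.5% = 11464.32

CIF value: CHF 120677.07; import duty: CHF 11464.32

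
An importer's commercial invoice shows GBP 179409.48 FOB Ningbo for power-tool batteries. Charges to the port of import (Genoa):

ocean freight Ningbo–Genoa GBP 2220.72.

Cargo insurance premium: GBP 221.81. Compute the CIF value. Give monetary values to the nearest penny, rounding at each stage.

CIF value: GBP 181852.01

CIF = FOB price + freight + insurance
CIF = 179409.48 + 2220.72 + 221.81 = 181852.01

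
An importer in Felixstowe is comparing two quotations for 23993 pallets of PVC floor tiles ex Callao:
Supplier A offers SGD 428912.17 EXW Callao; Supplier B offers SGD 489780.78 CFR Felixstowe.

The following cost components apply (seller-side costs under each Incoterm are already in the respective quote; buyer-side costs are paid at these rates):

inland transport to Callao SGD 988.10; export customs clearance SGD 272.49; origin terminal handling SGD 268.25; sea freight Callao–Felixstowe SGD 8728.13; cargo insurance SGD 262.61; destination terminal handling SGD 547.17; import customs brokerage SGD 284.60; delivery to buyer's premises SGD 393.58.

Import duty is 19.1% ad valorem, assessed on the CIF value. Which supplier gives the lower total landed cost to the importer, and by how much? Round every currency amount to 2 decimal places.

Supplier A is cheaper by SGD 60278.47

Supplier A (EXW):
CIF value = EXW price + inland to port + export clearance + origin terminal + freight + insurance = 428912.17 + 988.10 + 272.49 + 268.25 + 8728.13 + 262.61 = 439431.75
Import duty = 439431.75 × 19.1% = 83931.46
Buyer bears (A): 988.10 + 272.49 + 268.25 + 8728.13 + 262.61 + 547.17 + 284.60 + 393.58 = 11744.93
Landed cost (A) = invoice 428912.17 + 11744.93 + duty 83931.46 = 524588.56
Supplier B (CFR):
CIF value = CFR price + insurance = 489780.78 + 262.61 = 490043.39
Import duty = 490043.39 × 19.1% = 93598.29
Buyer bears (B): 262.61 + 547.17 + 284.60 + 393.58 = 1487.96
Landed cost (B) = invoice 489780.78 + 1487.96 + duty 93598.29 = 584867.03
Difference = |524588.56 − 584867.03| = 60278.47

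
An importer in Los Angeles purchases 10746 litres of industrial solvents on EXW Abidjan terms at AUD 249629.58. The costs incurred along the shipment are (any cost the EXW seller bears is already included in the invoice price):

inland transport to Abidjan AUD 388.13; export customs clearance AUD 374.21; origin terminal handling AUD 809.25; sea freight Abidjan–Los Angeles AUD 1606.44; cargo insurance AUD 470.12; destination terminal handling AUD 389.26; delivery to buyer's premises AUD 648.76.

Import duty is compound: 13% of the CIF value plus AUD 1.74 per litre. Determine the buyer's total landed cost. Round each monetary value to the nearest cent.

EXW: the seller makes goods available at their premises; the buyer bears all onward costs.
CIF value = EXW price + inland to port + export clearance + origin terminal + freight + insurance = 249629.58 + 388.13 + 374.21 + 809.25 + 1606.44 + 470.12 = 253277.73
Ad valorem component: 253277.73 × 13% = 32926.10
Specific component: 10746 × 1.74 = 18698.04
Import duty = 32926.10 + 18698.04 = 51624.14
Buyer bears: inland to port 388.13 + export clearance 374.21 + origin terminal 809.25 + freight 1606.44 + insurance 470.12 + destination terminal 389.26 + delivery 648.76 + duty 51624.14 = 56310.31
Landed cost = invoice 249629.58 + 56310.31 = 305939.89

Total landed cost: AUD 305939.89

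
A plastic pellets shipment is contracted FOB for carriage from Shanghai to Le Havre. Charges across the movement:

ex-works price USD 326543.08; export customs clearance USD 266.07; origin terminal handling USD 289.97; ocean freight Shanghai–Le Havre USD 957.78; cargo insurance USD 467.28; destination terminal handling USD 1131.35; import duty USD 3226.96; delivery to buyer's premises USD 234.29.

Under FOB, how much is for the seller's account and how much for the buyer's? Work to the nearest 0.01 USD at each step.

Seller: USD 327099.12; buyer: USD 6017.66

FOB: the seller bears costs until goods are on board at the origin port; the buyer bears freight, insurance and all costs thereafter.
Seller's account: goods 326543.08 + export clearance 266.07 + origin terminal 289.97 = 327099.12
Buyer's account: freight 957.78 + insurance 467.28 + destination terminal 1131.35 + duty 3226.96 + delivery 234.29 = 6017.66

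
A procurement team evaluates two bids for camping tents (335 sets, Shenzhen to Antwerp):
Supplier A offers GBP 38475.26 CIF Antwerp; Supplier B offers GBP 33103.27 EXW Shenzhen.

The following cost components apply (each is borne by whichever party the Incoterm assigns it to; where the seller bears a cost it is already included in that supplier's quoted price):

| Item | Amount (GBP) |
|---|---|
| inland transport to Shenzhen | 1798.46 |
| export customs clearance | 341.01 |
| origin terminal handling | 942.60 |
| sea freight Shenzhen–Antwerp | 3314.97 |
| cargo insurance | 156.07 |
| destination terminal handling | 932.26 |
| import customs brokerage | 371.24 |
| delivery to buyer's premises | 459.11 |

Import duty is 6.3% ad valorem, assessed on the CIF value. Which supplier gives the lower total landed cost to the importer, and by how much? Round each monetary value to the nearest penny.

Supplier A (CIF):
The CIF price already equals the CIF value: 38475.26
Import duty = 38475.26 × 6.3% = 2423.94
Buyer bears (A): 932.26 + 371.24 + 459.11 = 1762.61
Landed cost (A) = invoice 38475.26 + 1762.61 + duty 2423.94 = 42661.81
Supplier B (EXW):
CIF value = EXW price + inland to port + export clearance + origin terminal + freight + insurance = 33103.27 + 1798.46 + 341.01 + 942.60 + 3314.97 + 156.07 = 39656.38
Import duty = 39656.38 × 6.3% = 2498.35
Buyer bears (B): 1798.46 + 341.01 + 942.60 + 3314.97 + 156.07 + 932.26 + 371.24 + 459.11 = 8315.72
Landed cost (B) = invoice 33103.27 + 8315.72 + duty 2498.35 = 43917.34
Difference = |42661.81 − 43917.34| = 1255.53

Supplier A is cheaper by GBP 1255.53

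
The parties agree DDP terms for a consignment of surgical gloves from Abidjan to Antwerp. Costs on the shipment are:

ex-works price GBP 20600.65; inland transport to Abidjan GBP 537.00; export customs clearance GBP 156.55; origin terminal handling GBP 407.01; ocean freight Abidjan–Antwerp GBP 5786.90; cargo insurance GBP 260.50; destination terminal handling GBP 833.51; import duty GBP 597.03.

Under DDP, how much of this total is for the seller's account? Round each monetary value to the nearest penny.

Seller's account: GBP 29179.15

DDP: the seller bears all costs including import duty.
Seller's account: goods 20600.65 + inland to port 537.00 + export clearance 156.55 + origin terminal 407.01 + freight 5786.90 + insurance 260.50 + destination terminal 833.51 + duty 597.03 = 29179.15
Buyer's account: 0.00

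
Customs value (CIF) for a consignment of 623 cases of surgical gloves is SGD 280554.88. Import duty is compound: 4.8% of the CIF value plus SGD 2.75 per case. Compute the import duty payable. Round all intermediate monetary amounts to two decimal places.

Import duty: SGD 15179.88

Ad valorem component: 280554.88 × 4.8% = 13466.63
Specific component: 623 × 2.75 = 1713.25
Import duty = 13466.63 + 1713.25 = 15179.88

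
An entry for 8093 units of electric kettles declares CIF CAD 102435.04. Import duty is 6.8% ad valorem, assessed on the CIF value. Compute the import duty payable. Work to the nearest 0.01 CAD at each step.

Import duty: CAD 6965.58

Import duty = 102435.04 × 6.8% = 6965.58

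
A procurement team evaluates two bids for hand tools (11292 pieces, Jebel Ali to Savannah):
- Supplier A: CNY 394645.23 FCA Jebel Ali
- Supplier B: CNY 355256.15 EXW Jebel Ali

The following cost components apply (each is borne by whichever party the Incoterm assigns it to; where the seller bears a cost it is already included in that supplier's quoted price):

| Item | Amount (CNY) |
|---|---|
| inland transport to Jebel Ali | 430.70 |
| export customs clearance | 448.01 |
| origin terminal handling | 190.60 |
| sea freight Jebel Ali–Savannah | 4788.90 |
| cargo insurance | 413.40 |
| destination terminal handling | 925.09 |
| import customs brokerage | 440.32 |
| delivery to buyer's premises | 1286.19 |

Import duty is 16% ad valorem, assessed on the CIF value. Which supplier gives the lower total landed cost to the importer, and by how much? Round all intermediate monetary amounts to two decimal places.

Supplier A (FCA):
CIF value = FCA price + origin terminal + freight + insurance = 394645.23 + 190.60 + 4788.90 + 413.40 = 400038.13
Import duty = 400038.13 × 16% = 64006.10
Buyer bears (A): 190.60 + 4788.90 + 413.40 + 925.09 + 440.32 + 1286.19 = 8044.50
Landed cost (A) = invoice 394645.23 + 8044.50 + duty 64006.10 = 466695.83
Supplier B (EXW):
CIF value = EXW price + inland to port + export clearance + origin terminal + freight + insurance = 355256.15 + 430.70 + 448.01 + 190.60 + 4788.90 + 413.40 = 361527.76
Import duty = 361527.76 × 16% = 57844.44
Buyer bears (B): 430.70 + 448.01 + 190.60 + 4788.90 + 413.40 + 925.09 + 440.32 + 1286.19 = 8923.21
Landed cost (B) = invoice 355256.15 + 8923.21 + duty 57844.44 = 422023.80
Difference = |466695.83 − 422023.80| = 44672.03

Supplier B is cheaper by CNY 44672.03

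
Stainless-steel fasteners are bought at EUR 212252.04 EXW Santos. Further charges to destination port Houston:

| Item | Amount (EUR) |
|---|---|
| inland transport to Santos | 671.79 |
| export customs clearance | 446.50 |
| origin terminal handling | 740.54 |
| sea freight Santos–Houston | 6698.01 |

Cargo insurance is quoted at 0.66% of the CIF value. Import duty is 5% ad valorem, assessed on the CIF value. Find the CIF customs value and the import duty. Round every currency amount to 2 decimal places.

Let C be the CIF value. C = EXW price + pre-shipment costs + freight + 0.66% × C
C − 0.66% × C = 212252.04 + 671.79 + 446.50 + 740.54 + 6698.01
0.9934 × C = 220808.88
C = 220808.88 / 0.9934 = 222275.90
Insurance premium = 0.66% × 222275.90 = 1467.02
Import duty = 222275.90 × 5% = 11113.80

CIF value: EUR 222275.90; import duty: EUR 11113.80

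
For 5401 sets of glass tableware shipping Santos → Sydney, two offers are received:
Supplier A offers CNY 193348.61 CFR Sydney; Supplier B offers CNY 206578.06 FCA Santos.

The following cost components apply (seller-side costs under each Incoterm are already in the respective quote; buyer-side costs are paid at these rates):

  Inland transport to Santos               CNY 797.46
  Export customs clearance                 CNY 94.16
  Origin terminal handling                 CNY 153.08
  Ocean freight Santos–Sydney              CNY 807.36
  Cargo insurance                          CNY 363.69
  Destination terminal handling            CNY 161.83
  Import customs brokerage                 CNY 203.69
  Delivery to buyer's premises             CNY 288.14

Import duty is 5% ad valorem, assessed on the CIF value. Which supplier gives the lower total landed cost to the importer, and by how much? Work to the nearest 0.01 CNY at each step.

Supplier A is cheaper by CNY 14899.38

Supplier A (CFR):
CIF value = CFR price + insurance = 193348.61 + 363.69 = 193712.30
Import duty = 193712.30 × 5% = 9685.62
Buyer bears (A): 363.69 + 161.83 + 203.69 + 288.14 = 1017.35
Landed cost (A) = invoice 193348.61 + 1017.35 + duty 9685.62 = 204051.58
Supplier B (FCA):
CIF value = FCA price + origin terminal + freight + insurance = 206578.06 + 153.08 + 807.36 + 363.69 = 207902.19
Import duty = 207902.19 × 5% = 10395.11
Buyer bears (B): 153.08 + 807.36 + 363.69 + 161.83 + 203.69 + 288.14 = 1977.79
Landed cost (B) = invoice 206578.06 + 1977.79 + duty 10395.11 = 218950.96
Difference = |204051.58 − 218950.96| = 14899.38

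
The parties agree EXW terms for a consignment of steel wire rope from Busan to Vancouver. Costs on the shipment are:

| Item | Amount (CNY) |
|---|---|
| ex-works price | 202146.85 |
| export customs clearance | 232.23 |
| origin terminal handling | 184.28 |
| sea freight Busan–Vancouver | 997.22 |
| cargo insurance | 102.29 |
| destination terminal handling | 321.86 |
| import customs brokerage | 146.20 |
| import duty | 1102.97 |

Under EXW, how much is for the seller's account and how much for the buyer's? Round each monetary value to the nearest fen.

EXW: the seller makes goods available at their premises; the buyer bears all onward costs.
Seller's account: goods 202146.85 = 202146.85
Buyer's account: export clearance 232.23 + origin terminal 184.28 + freight 997.22 + insurance 102.29 + destination terminal 321.86 + brokerage 146.20 + duty 1102.97 = 3087.05

Seller: CNY 202146.85; buyer: CNY 3087.05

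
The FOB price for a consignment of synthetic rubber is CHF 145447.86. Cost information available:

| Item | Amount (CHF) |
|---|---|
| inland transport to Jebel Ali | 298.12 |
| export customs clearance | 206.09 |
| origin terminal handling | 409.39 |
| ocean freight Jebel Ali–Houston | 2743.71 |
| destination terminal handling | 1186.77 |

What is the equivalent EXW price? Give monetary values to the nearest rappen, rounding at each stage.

EXW price: CHF 144534.26

Not relevant to the conversion: freight, destination terminal — on the buyer under both terms; not part of either seller's price.
From FOB to EXW, the seller no longer bears: inland to port, export clearance, origin terminal.
EXW price = 145447.86 − 298.12 − 206.09 − 409.39 = 144534.26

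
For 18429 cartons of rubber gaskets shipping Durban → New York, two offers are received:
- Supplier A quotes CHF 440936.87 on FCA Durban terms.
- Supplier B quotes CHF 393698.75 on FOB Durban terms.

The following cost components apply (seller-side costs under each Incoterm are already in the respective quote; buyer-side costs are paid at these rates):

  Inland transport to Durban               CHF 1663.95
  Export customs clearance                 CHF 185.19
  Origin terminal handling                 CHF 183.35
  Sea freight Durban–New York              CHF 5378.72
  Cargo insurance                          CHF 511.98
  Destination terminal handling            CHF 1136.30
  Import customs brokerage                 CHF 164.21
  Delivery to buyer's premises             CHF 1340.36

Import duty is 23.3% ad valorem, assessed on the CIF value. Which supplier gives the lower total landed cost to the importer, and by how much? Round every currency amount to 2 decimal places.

Supplier B is cheaper by CHF 58470.67

Supplier A (FCA):
CIF value = FCA price + origin terminal + freight + insurance = 440936.87 + 183.35 + 5378.72 + 511.98 = 447010.92
Import duty = 447010.92 × 23.3% = 104153.54
Buyer bears (A): 183.35 + 5378.72 + 511.98 + 1136.30 + 164.21 + 1340.36 = 8714.92
Landed cost (A) = invoice 440936.87 + 8714.92 + duty 104153.54 = 553805.33
Supplier B (FOB):
CIF value = FOB price + freight + insurance = 393698.75 + 5378.72 + 511.98 = 399589.45
Import duty = 399589.45 × 23.3% = 93104.34
Buyer bears (B): 5378.72 + 511.98 + 1136.30 + 164.21 + 1340.36 = 8531.57
Landed cost (B) = invoice 393698.75 + 8531.57 + duty 93104.34 = 495334.66
Difference = |553805.33 − 495334.66| = 58470.67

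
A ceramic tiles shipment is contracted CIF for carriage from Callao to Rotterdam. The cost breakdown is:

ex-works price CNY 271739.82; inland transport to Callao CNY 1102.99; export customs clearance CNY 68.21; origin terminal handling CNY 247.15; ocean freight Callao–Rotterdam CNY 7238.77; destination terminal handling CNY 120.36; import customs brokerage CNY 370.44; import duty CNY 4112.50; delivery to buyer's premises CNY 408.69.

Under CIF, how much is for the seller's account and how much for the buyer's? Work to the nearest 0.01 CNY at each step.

Seller: CNY 280396.94; buyer: CNY 5011.99

CIF: the seller pays costs through ocean freight and marine insurance to the destination port.
Seller's account: goods 271739.82 + inland to port 1102.99 + export clearance 68.21 + origin terminal 247.15 + freight 7238.77 = 280396.94
Buyer's account: destination terminal 120.36 + brokerage 370.44 + duty 4112.50 + delivery 408.69 = 5011.99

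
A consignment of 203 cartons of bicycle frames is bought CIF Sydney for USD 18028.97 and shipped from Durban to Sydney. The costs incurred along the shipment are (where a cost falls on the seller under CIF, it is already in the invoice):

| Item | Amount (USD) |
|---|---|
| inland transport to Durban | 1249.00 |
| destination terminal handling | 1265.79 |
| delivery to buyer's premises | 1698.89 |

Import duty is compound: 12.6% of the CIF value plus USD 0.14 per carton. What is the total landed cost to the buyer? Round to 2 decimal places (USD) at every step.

Total landed cost: USD 23293.72

CIF: the seller pays costs through ocean freight and marine insurance to the destination port.
Already in the invoice (seller's account under CIF): inland to port — exclude.
The CIF price already equals the CIF value: 18028.97
Ad valorem component: 18028.97 × 12.6% = 2271.65
Specific component: 203 × 0.14 = 28.42
Import duty = 2271.65 + 28.42 = 2300.07
Buyer bears: destination terminal 1265.79 + delivery 1698.89 + duty 2300.07 = 5264.75
Landed cost = invoice 18028.97 + 5264.75 = 23293.72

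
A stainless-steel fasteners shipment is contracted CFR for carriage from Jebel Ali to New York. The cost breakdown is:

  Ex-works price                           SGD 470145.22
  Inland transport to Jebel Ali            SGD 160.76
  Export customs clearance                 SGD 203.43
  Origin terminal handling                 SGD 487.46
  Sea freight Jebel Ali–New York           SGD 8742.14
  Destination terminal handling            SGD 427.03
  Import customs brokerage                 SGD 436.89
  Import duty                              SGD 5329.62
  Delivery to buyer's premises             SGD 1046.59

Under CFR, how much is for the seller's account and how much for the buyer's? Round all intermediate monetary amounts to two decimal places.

CFR: the seller pays costs through ocean freight to the destination port, but not insurance.
Seller's account: goods 470145.22 + inland to port 160.76 + export clearance 203.43 + origin terminal 487.46 + freight 8742.14 = 479739.01
Buyer's account: destination terminal 427.03 + brokerage 436.89 + duty 5329.62 + delivery 1046.59 = 7240.13

Seller: SGD 479739.01; buyer: SGD 7240.13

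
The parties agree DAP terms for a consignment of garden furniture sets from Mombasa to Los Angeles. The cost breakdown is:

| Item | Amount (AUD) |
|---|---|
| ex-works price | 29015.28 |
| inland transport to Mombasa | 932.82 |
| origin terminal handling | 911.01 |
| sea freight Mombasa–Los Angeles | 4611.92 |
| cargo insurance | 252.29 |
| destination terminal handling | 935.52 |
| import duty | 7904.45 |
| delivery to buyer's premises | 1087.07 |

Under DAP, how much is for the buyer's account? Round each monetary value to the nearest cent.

Buyer's account: AUD 7904.45

DAP: the seller bears all costs to the named destination except import duty and clearance.
Seller's account: goods 29015.28 + inland to port 932.82 + origin terminal 911.01 + freight 4611.92 + insurance 252.29 + destination terminal 935.52 + delivery 1087.07 = 37745.91
Buyer's account: duty 7904.45 = 7904.45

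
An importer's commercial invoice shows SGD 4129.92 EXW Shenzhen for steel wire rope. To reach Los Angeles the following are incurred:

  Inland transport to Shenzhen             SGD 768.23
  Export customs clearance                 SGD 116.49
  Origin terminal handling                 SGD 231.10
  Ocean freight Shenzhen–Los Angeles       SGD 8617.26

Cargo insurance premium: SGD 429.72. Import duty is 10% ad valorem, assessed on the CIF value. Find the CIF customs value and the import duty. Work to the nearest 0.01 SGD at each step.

CIF = EXW price + pre-shipment costs + freight + insurance
CIF = 4129.92 + 768.23 + 116.49 + 231.10 + 8617.26 + 429.72 = 14292.72
Import duty = 14292.72 × 10% = 1429.27

CIF value: SGD 14292.72; import duty: SGD 1429.27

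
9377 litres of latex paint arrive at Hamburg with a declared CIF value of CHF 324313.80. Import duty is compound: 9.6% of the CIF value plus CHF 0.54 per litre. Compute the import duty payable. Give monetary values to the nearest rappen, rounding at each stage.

Ad valorem component: 324313.80 × 9.6% = 31134.12
Specific component: 9377 × 0.54 = 5063.58
Import duty = 31134.12 + 5063.58 = 36197.70

Import duty: CHF 36197.70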